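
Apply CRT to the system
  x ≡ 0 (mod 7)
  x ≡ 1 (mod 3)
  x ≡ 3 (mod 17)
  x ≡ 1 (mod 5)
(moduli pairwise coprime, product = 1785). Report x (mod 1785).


Product of moduli M = 7 · 3 · 17 · 5 = 1785.
Merge one congruence at a time:
  Start: x ≡ 0 (mod 7).
  Combine with x ≡ 1 (mod 3); new modulus lcm = 21.
    Write x = 0 + 7·t and substitute into x ≡ 1 (mod 3): 7·t ≡ 1 − 0 = 1 (mod 3).
    Reduce coefficients mod 3: 1·t ≡ 1 (mod 3).
    So t ≡ 1 (mod 3).
    Then x = 0 + 7·1 = 7, valid modulo lcm(7, 3) = 21: x ≡ 7 (mod 21).
  Combine with x ≡ 3 (mod 17); new modulus lcm = 357.
    Write x = 7 + 21·t and substitute into x ≡ 3 (mod 17): 21·t ≡ 3 − 7 = -4 (mod 17).
    Reduce coefficients mod 17: 4·t ≡ 13 (mod 17).
    The inverse of 4 mod 17 is 13 (since 4·13 = 52 = 3·17 + 1), so t ≡ 13·13 = 169 ≡ 16 (mod 17).
    Then x = 7 + 21·16 = 343, valid modulo lcm(21, 17) = 357: x ≡ 343 (mod 357).
  Combine with x ≡ 1 (mod 5); new modulus lcm = 1785.
    Write x = 343 + 357·t and substitute into x ≡ 1 (mod 5): 357·t ≡ 1 − 343 = -342 (mod 5).
    Reduce coefficients mod 5: 2·t ≡ 3 (mod 5).
    The inverse of 2 mod 5 is 3 (since 2·3 = 6 = 1·5 + 1), so t ≡ 3·3 = 9 ≡ 4 (mod 5).
    Then x = 343 + 357·4 = 1771, valid modulo lcm(357, 5) = 1785: x ≡ 1771 (mod 1785).
Verify against each original: 1771 mod 7 = 0, 1771 mod 3 = 1, 1771 mod 17 = 3, 1771 mod 5 = 1.

x ≡ 1771 (mod 1785).


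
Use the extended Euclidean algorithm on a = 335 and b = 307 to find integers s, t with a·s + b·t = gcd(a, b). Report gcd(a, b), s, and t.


Euclidean algorithm on (335, 307) — divide until remainder is 0:
  335 = 1 · 307 + 28
  307 = 10 · 28 + 27
  28 = 1 · 27 + 1
  27 = 27 · 1 + 0
gcd(335, 307) = 1.
Track Bezout coefficients alongside the remainders: start with r₀ = 335 = a·1 + b·0 (s = 1, t = 0) and r₁ = 307 = a·0 + b·1 (s = 0, t = 1); each new remainder r_{k+1} = r_{k-1} − q_k·r_k inherits s_{k+1} = s_{k-1} − q_k·s_k, t_{k+1} = t_{k-1} − q_k·t_k, so r_k = a·s_k + b·t_k at every step:
  q = 1: r = 28, s = 1 − 1·0 = 1, t = 0 − 1·1 = -1  (check: 335·1 + 307·(-1) = 28)
  q = 10: r = 27, s = 0 − 10·1 = -10, t = 1 − 10·(-1) = 11  (check: 335·(-10) + 307·11 = 27)
  q = 1: r = 1, s = 1 − 1·(-10) = 11, t = -1 − 1·11 = -12  (check: 335·11 + 307·(-12) = 1)
The row with r = 1 (the gcd) gives the Bezout coefficients s = 11, t = -12.
Result: 335 · (11) + 307 · (-12) = 1.

gcd(335, 307) = 1; s = 11, t = -12 (check: 335·11 + 307·(-12) = 1).


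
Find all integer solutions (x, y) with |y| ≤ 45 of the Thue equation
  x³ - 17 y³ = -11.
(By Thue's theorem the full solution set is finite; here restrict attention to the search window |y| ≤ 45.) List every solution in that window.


The equation is x³ - 17y³ = -11. For fixed y, x³ = 17·y³ − 11, so a solution requires the RHS to be a perfect cube.
Strategy: iterate y from -45 to 45, compute RHS = 17·y³ − 11, and check whether it is a (positive or negative) perfect cube.
Check small values of y:
  y = 0: RHS = -11 is not a perfect cube.
  y = 1: RHS = 6 is not a perfect cube.
  y = -1: RHS = -28 is not a perfect cube.
  y = 2: RHS = 125 = (5)³ ⇒ x = 5 works.
  y = -2: RHS = -147 is not a perfect cube.
  y = 3: RHS = 448 is not a perfect cube.
  y = -3: RHS = -470 is not a perfect cube.
Continuing the search up to |y| = 45 finds no further solutions beyond those listed.
Collected solutions: (5, 2).

Solutions (with |y| ≤ 45): (5, 2).


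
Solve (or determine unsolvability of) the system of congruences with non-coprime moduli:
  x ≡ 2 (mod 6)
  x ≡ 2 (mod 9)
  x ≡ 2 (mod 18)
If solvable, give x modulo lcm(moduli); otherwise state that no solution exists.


Moduli 6, 9, 18 are not pairwise coprime, so CRT works modulo lcm(m_i) when all pairwise compatibility conditions hold.
Pairwise compatibility: gcd(m_i, m_j) must divide a_i - a_j for every pair.
Merge one congruence at a time:
  Start: x ≡ 2 (mod 6).
  Combine with x ≡ 2 (mod 9): gcd(6, 9) = 3; 2 - 2 = 0, which IS divisible by 3, so compatible.
    Write x = 2 + 6·t and substitute into x ≡ 2 (mod 9): 6·t ≡ 2 − 2 = 0 (mod 9).
    Divide the congruence (and modulus) by g = 3: 2·t ≡ 0 (mod 3).
    The inverse of 2 mod 3 is 2 (since 2·2 = 4 = 1·3 + 1), so t ≡ 2·0 = 0 ≡ 0 (mod 3).
    Then x = 2 + 6·0 = 2, valid modulo lcm(6, 9) = 18: x ≡ 2 (mod 18).
  Combine with x ≡ 2 (mod 18): gcd(18, 18) = 18; 2 - 2 = 0, which IS divisible by 18, so compatible.
    Write x = 2 + 18·t and substitute into x ≡ 2 (mod 18): 18·t ≡ 2 − 2 = 0 (mod 18).
    Divide the congruence (and modulus) by g = 18: 1·t ≡ 0 (mod 1).
    Modulo 1 every t works; take t = 0.
    Then x = 2 + 18·0 = 2, valid modulo lcm(18, 18) = 18: x ≡ 2 (mod 18).
Verify: 2 mod 6 = 2, 2 mod 9 = 2, 2 mod 18 = 2.

x ≡ 2 (mod 18).


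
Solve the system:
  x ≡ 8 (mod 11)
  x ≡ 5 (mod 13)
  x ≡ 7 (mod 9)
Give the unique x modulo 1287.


Moduli 11, 13, 9 are pairwise coprime; by CRT there is a unique solution modulo M = 11 · 13 · 9 = 1287.
Solve pairwise, accumulating the modulus:
  Start with x ≡ 8 (mod 11).
  Combine with x ≡ 5 (mod 13): since gcd(11, 13) = 1, we get a unique residue mod 143.
    Write x = 8 + 11·t and substitute into x ≡ 5 (mod 13): 11·t ≡ 5 − 8 = -3 (mod 13).
    Reduce coefficients mod 13: 11·t ≡ 10 (mod 13).
    The inverse of 11 mod 13 is 6 (since 11·6 = 66 = 5·13 + 1), so t ≡ 6·10 = 60 ≡ 8 (mod 13).
    Then x = 8 + 11·8 = 96, valid modulo lcm(11, 13) = 143: x ≡ 96 (mod 143).
  Combine with x ≡ 7 (mod 9): since gcd(143, 9) = 1, we get a unique residue mod 1287.
    Write x = 96 + 143·t and substitute into x ≡ 7 (mod 9): 143·t ≡ 7 − 96 = -89 (mod 9).
    Reduce coefficients mod 9: 8·t ≡ 1 (mod 9).
    The inverse of 8 mod 9 is 8 (since 8·8 = 64 = 7·9 + 1), so t ≡ 8·1 = 8 ≡ 8 (mod 9).
    Then x = 96 + 143·8 = 1240, valid modulo lcm(143, 9) = 1287: x ≡ 1240 (mod 1287).
Verify: 1240 mod 11 = 8 ✓, 1240 mod 13 = 5 ✓, 1240 mod 9 = 7 ✓.

x ≡ 1240 (mod 1287).


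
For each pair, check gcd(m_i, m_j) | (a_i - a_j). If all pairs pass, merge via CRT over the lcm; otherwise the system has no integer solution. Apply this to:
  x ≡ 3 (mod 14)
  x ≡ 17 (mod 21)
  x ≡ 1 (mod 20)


Moduli 14, 21, 20 are not pairwise coprime, so CRT works modulo lcm(m_i) when all pairwise compatibility conditions hold.
Pairwise compatibility: gcd(m_i, m_j) must divide a_i - a_j for every pair.
Merge one congruence at a time:
  Start: x ≡ 3 (mod 14).
  Combine with x ≡ 17 (mod 21): gcd(14, 21) = 7; 17 - 3 = 14, which IS divisible by 7, so compatible.
    Write x = 3 + 14·t and substitute into x ≡ 17 (mod 21): 14·t ≡ 17 − 3 = 14 (mod 21).
    Divide the congruence (and modulus) by g = 7: 2·t ≡ 2 (mod 3).
    The inverse of 2 mod 3 is 2 (since 2·2 = 4 = 1·3 + 1), so t ≡ 2·2 = 4 ≡ 1 (mod 3).
    Then x = 3 + 14·1 = 17, valid modulo lcm(14, 21) = 42: x ≡ 17 (mod 42).
  Combine with x ≡ 1 (mod 20): gcd(42, 20) = 2; 1 - 17 = -16, which IS divisible by 2, so compatible.
    Write x = 17 + 42·t and substitute into x ≡ 1 (mod 20): 42·t ≡ 1 − 17 = -16 (mod 20).
    Divide the congruence (and modulus) by g = 2: 21·t ≡ -8 (mod 10).
    Reduce coefficients mod 10: 1·t ≡ 2 (mod 10).
    So t ≡ 2 (mod 10).
    Then x = 17 + 42·2 = 101, valid modulo lcm(42, 20) = 420: x ≡ 101 (mod 420).
Verify: 101 mod 14 = 3, 101 mod 21 = 17, 101 mod 20 = 1.

x ≡ 101 (mod 420).


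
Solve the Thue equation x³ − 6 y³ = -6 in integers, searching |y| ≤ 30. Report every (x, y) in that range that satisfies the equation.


The equation is x³ - 6y³ = -6. For fixed y, x³ = 6·y³ − 6, so a solution requires the RHS to be a perfect cube.
Strategy: iterate y from -30 to 30, compute RHS = 6·y³ − 6, and check whether it is a (positive or negative) perfect cube.
Check small values of y:
  y = 0: RHS = -6 is not a perfect cube.
  y = 1: RHS = 0 = (0)³ ⇒ x = 0 works.
  y = -1: RHS = -12 is not a perfect cube.
  y = 2: RHS = 42 is not a perfect cube.
  y = -2: RHS = -54 is not a perfect cube.
  y = 3: RHS = 156 is not a perfect cube.
  y = -3: RHS = -168 is not a perfect cube.
Continuing the search up to |y| = 30 finds no further solutions beyond those listed.
Collected solutions: (0, 1).

Solutions (with |y| ≤ 30): (0, 1).


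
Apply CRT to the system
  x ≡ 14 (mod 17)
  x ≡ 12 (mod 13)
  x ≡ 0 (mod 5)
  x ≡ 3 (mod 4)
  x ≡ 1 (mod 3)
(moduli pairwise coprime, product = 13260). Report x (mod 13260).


Product of moduli M = 17 · 13 · 5 · 4 · 3 = 13260.
Merge one congruence at a time:
  Start: x ≡ 14 (mod 17).
  Combine with x ≡ 12 (mod 13); new modulus lcm = 221.
    Write x = 14 + 17·t and substitute into x ≡ 12 (mod 13): 17·t ≡ 12 − 14 = -2 (mod 13).
    Reduce coefficients mod 13: 4·t ≡ 11 (mod 13).
    The inverse of 4 mod 13 is 10 (since 4·10 = 40 = 3·13 + 1), so t ≡ 10·11 = 110 ≡ 6 (mod 13).
    Then x = 14 + 17·6 = 116, valid modulo lcm(17, 13) = 221: x ≡ 116 (mod 221).
  Combine with x ≡ 0 (mod 5); new modulus lcm = 1105.
    Write x = 116 + 221·t and substitute into x ≡ 0 (mod 5): 221·t ≡ 0 − 116 = -116 (mod 5).
    Reduce coefficients mod 5: 1·t ≡ 4 (mod 5).
    So t ≡ 4 (mod 5).
    Then x = 116 + 221·4 = 1000, valid modulo lcm(221, 5) = 1105: x ≡ 1000 (mod 1105).
  Combine with x ≡ 3 (mod 4); new modulus lcm = 4420.
    Write x = 1000 + 1105·t and substitute into x ≡ 3 (mod 4): 1105·t ≡ 3 − 1000 = -997 (mod 4).
    Reduce coefficients mod 4: 1·t ≡ 3 (mod 4).
    So t ≡ 3 (mod 4).
    Then x = 1000 + 1105·3 = 4315, valid modulo lcm(1105, 4) = 4420: x ≡ 4315 (mod 4420).
  Combine with x ≡ 1 (mod 3); new modulus lcm = 13260.
    Write x = 4315 + 4420·t and substitute into x ≡ 1 (mod 3): 4420·t ≡ 1 − 4315 = -4314 (mod 3).
    Reduce coefficients mod 3: 1·t ≡ 0 (mod 3).
    So t ≡ 0 (mod 3).
    Then x = 4315 + 4420·0 = 4315, valid modulo lcm(4420, 3) = 13260: x ≡ 4315 (mod 13260).
Verify against each original: 4315 mod 17 = 14, 4315 mod 13 = 12, 4315 mod 5 = 0, 4315 mod 4 = 3, 4315 mod 3 = 1.

x ≡ 4315 (mod 13260).


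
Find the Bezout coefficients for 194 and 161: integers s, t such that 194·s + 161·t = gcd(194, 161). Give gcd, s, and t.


Euclidean algorithm on (194, 161) — divide until remainder is 0:
  194 = 1 · 161 + 33
  161 = 4 · 33 + 29
  33 = 1 · 29 + 4
  29 = 7 · 4 + 1
  4 = 4 · 1 + 0
gcd(194, 161) = 1.
Track Bezout coefficients alongside the remainders: start with r₀ = 194 = a·1 + b·0 (s = 1, t = 0) and r₁ = 161 = a·0 + b·1 (s = 0, t = 1); each new remainder r_{k+1} = r_{k-1} − q_k·r_k inherits s_{k+1} = s_{k-1} − q_k·s_k, t_{k+1} = t_{k-1} − q_k·t_k, so r_k = a·s_k + b·t_k at every step:
  q = 1: r = 33, s = 1 − 1·0 = 1, t = 0 − 1·1 = -1  (check: 194·1 + 161·(-1) = 33)
  q = 4: r = 29, s = 0 − 4·1 = -4, t = 1 − 4·(-1) = 5  (check: 194·(-4) + 161·5 = 29)
  q = 1: r = 4, s = 1 − 1·(-4) = 5, t = -1 − 1·5 = -6  (check: 194·5 + 161·(-6) = 4)
  q = 7: r = 1, s = -4 − 7·5 = -39, t = 5 − 7·(-6) = 47  (check: 194·(-39) + 161·47 = 1)
The row with r = 1 (the gcd) gives the Bezout coefficients s = -39, t = 47.
Result: 194 · (-39) + 161 · (47) = 1.

gcd(194, 161) = 1; s = -39, t = 47 (check: 194·(-39) + 161·47 = 1).


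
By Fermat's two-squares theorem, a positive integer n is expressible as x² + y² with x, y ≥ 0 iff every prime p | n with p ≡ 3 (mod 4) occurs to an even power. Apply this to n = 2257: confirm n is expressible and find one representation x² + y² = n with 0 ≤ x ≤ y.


Step 1: Factor n = 2257 = 37 · 61.
Step 2: Check the mod-4 condition on each prime factor: 37 ≡ 1 (mod 4), exponent 1; 61 ≡ 1 (mod 4), exponent 1.
All primes ≡ 3 (mod 4) appear to even exponent (or don't appear), so by the two-squares theorem n IS expressible as a sum of two squares.
Step 3: Build a representation. Here n = 37 · 61 is a product of primes ≡ 1 (mod 4). Each prime p ≡ 1 (mod 4) is itself a sum of two squares; find a² by testing p − a² for a perfect square:
  37: 37 − 1² = 36 = 6² ⇒ 37 = 1² + 6².
  61: 61 − 1² = 60, 61 − 2² = 57, 61 − 3² = 52, 61 − 4² = 45, 61 − 5² = 36 = 6² ⇒ 61 = 5² + 6².
  Combine using the Brahmagupta–Fibonacci identity (a² + b²)(c² + d²) = (ac − bd)² + (ad + bc)² = (ac + bd)² + (ad − bc)²:
  37 · 61 = 2257: from (1² + 6²)(5² + 6²), take (1·5 − 6·6, 1·6 + 6·5) = (5 − 36, 6 + 30) = (-31, 36); dropping signs (only squares matter) gives (31, 36); check 31² + 36² = 961 + 1296 = 2257 ✓.
Step 4: Order so x ≤ y and verify: 31² + 36² = 961 + 1296 = 2257 = n. ✓

n = 2257 = 31² + 36² (one valid representation with x ≤ y).


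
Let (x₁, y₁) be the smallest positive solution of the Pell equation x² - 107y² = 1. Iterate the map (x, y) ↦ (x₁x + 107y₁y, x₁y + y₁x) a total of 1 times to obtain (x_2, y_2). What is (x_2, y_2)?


Step 1: Find the fundamental solution (x₁, y₁) of x² - 107y² = 1.
  Expand √107 as a continued fraction. a₀ = ⌊√107⌋ = 10; iterate m_{k+1} = d_k·a_k − m_k, d_{k+1} = (107 − m_{k+1}²)/d_k, a_{k+1} = ⌊(a₀ + m_{k+1})/d_{k+1}⌋ (starting m₀ = 0, d₀ = 1), with convergents p_k = a_k·p_{k-1} + p_{k-2}, q_k = a_k·q_{k-1} + q_{k-2} (p₋₁ = 1, q₋₁ = 0):
  k = 0: a₀ = 10; p₀/q₀ = 10/1; p₀² − 107·q₀² = 100 − 107 = -7.
  k = 1: m = 10, d = 7, a = ⌊(10 + 10)/7⌋ = 2; p/q = (2·10 + 1)/(2·1 + 0) = 21/2; p² − 107·q² = 441 − 428 = 13.
  k = 2: m = 4, d = 13, a = ⌊(10 + 4)/13⌋ = 1; p/q = (1·21 + 10)/(1·2 + 1) = 31/3; p² − 107·q² = 961 − 963 = -2.
  k = 3: m = 9, d = 2, a = ⌊(10 + 9)/2⌋ = 9; p/q = (9·31 + 21)/(9·3 + 2) = 300/29; p² − 107·q² = 90000 − 89987 = 13.
  k = 4: m = 9, d = 13, a = ⌊(10 + 9)/13⌋ = 1; p/q = (1·300 + 31)/(1·29 + 3) = 331/32; p² − 107·q² = 109561 − 109568 = -7.
  k = 5: m = 4, d = 7, a = ⌊(10 + 4)/7⌋ = 2; p/q = (2·331 + 300)/(2·32 + 29) = 962/93; p² − 107·q² = 925444 − 925443 = 1.
  The first convergent with p² − 107·q² = 1 gives the fundamental solution (x₁, y₁) = (962, 93).
Step 2: Apply the recurrence (x_{n+1}, y_{n+1}) = (x₁x_n + 107y₁y_n, x₁y_n + y₁x_n) repeatedly.
  From (x_1, y_1) = (962, 93): x_2 = 962·962 + 107·93·93 = 1850887; y_2 = 962·93 + 93·962 = 178932.
Step 3: Verify x_2² - 107·y_2² = 3425782686769 - 3425782686768 = 1 (should be 1). ✓

(x_1, y_1) = (962, 93); (x_2, y_2) = (1850887, 178932).


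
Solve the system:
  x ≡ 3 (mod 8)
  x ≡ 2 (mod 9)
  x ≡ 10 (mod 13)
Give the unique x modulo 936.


Moduli 8, 9, 13 are pairwise coprime; by CRT there is a unique solution modulo M = 8 · 9 · 13 = 936.
Solve pairwise, accumulating the modulus:
  Start with x ≡ 3 (mod 8).
  Combine with x ≡ 2 (mod 9): since gcd(8, 9) = 1, we get a unique residue mod 72.
    Write x = 3 + 8·t and substitute into x ≡ 2 (mod 9): 8·t ≡ 2 − 3 = -1 (mod 9).
    Reduce coefficients mod 9: 8·t ≡ 8 (mod 9).
    The inverse of 8 mod 9 is 8 (since 8·8 = 64 = 7·9 + 1), so t ≡ 8·8 = 64 ≡ 1 (mod 9).
    Then x = 3 + 8·1 = 11, valid modulo lcm(8, 9) = 72: x ≡ 11 (mod 72).
  Combine with x ≡ 10 (mod 13): since gcd(72, 13) = 1, we get a unique residue mod 936.
    Write x = 11 + 72·t and substitute into x ≡ 10 (mod 13): 72·t ≡ 10 − 11 = -1 (mod 13).
    Reduce coefficients mod 13: 7·t ≡ 12 (mod 13).
    The inverse of 7 mod 13 is 2 (since 7·2 = 14 = 1·13 + 1), so t ≡ 2·12 = 24 ≡ 11 (mod 13).
    Then x = 11 + 72·11 = 803, valid modulo lcm(72, 13) = 936: x ≡ 803 (mod 936).
Verify: 803 mod 8 = 3 ✓, 803 mod 9 = 2 ✓, 803 mod 13 = 10 ✓.

x ≡ 803 (mod 936).


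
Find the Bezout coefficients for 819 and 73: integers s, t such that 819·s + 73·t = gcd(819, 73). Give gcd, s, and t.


Euclidean algorithm on (819, 73) — divide until remainder is 0:
  819 = 11 · 73 + 16
  73 = 4 · 16 + 9
  16 = 1 · 9 + 7
  9 = 1 · 7 + 2
  7 = 3 · 2 + 1
  2 = 2 · 1 + 0
gcd(819, 73) = 1.
Track Bezout coefficients alongside the remainders: start with r₀ = 819 = a·1 + b·0 (s = 1, t = 0) and r₁ = 73 = a·0 + b·1 (s = 0, t = 1); each new remainder r_{k+1} = r_{k-1} − q_k·r_k inherits s_{k+1} = s_{k-1} − q_k·s_k, t_{k+1} = t_{k-1} − q_k·t_k, so r_k = a·s_k + b·t_k at every step:
  q = 11: r = 16, s = 1 − 11·0 = 1, t = 0 − 11·1 = -11  (check: 819·1 + 73·(-11) = 16)
  q = 4: r = 9, s = 0 − 4·1 = -4, t = 1 − 4·(-11) = 45  (check: 819·(-4) + 73·45 = 9)
  q = 1: r = 7, s = 1 − 1·(-4) = 5, t = -11 − 1·45 = -56  (check: 819·5 + 73·(-56) = 7)
  q = 1: r = 2, s = -4 − 1·5 = -9, t = 45 − 1·(-56) = 101  (check: 819·(-9) + 73·101 = 2)
  q = 3: r = 1, s = 5 − 3·(-9) = 32, t = -56 − 3·101 = -359  (check: 819·32 + 73·(-359) = 1)
The row with r = 1 (the gcd) gives the Bezout coefficients s = 32, t = -359.
Result: 819 · (32) + 73 · (-359) = 1.

gcd(819, 73) = 1; s = 32, t = -359 (check: 819·32 + 73·(-359) = 1).


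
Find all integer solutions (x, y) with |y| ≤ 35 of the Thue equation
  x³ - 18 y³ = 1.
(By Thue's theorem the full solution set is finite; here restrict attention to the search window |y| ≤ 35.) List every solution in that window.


The equation is x³ - 18y³ = 1. For fixed y, x³ = 18·y³ + 1, so a solution requires the RHS to be a perfect cube.
Strategy: iterate y from -35 to 35, compute RHS = 18·y³ + 1, and check whether it is a (positive or negative) perfect cube.
Check small values of y:
  y = 0: RHS = 1 = (1)³ ⇒ x = 1 works.
  y = 1: RHS = 19 is not a perfect cube.
  y = -1: RHS = -17 is not a perfect cube.
  y = 2: RHS = 145 is not a perfect cube.
  y = -2: RHS = -143 is not a perfect cube.
  y = 3: RHS = 487 is not a perfect cube.
  y = -3: RHS = -485 is not a perfect cube.
Continuing the search up to |y| = 35 finds no further solutions beyond those listed.
Collected solutions: (1, 0).

Solutions (with |y| ≤ 35): (1, 0).


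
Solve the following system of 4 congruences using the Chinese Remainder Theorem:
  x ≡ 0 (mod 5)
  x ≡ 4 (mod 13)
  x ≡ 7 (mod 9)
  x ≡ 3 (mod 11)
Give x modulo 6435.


Product of moduli M = 5 · 13 · 9 · 11 = 6435.
Merge one congruence at a time:
  Start: x ≡ 0 (mod 5).
  Combine with x ≡ 4 (mod 13); new modulus lcm = 65.
    Write x = 0 + 5·t and substitute into x ≡ 4 (mod 13): 5·t ≡ 4 − 0 = 4 (mod 13).
    The inverse of 5 mod 13 is 8 (since 5·8 = 40 = 3·13 + 1), so t ≡ 8·4 = 32 ≡ 6 (mod 13).
    Then x = 0 + 5·6 = 30, valid modulo lcm(5, 13) = 65: x ≡ 30 (mod 65).
  Combine with x ≡ 7 (mod 9); new modulus lcm = 585.
    Write x = 30 + 65·t and substitute into x ≡ 7 (mod 9): 65·t ≡ 7 − 30 = -23 (mod 9).
    Reduce coefficients mod 9: 2·t ≡ 4 (mod 9).
    The inverse of 2 mod 9 is 5 (since 2·5 = 10 = 1·9 + 1), so t ≡ 5·4 = 20 ≡ 2 (mod 9).
    Then x = 30 + 65·2 = 160, valid modulo lcm(65, 9) = 585: x ≡ 160 (mod 585).
  Combine with x ≡ 3 (mod 11); new modulus lcm = 6435.
    Write x = 160 + 585·t and substitute into x ≡ 3 (mod 11): 585·t ≡ 3 − 160 = -157 (mod 11).
    Reduce coefficients mod 11: 2·t ≡ 8 (mod 11).
    The inverse of 2 mod 11 is 6 (since 2·6 = 12 = 1·11 + 1), so t ≡ 6·8 = 48 ≡ 4 (mod 11).
    Then x = 160 + 585·4 = 2500, valid modulo lcm(585, 11) = 6435: x ≡ 2500 (mod 6435).
Verify against each original: 2500 mod 5 = 0, 2500 mod 13 = 4, 2500 mod 9 = 7, 2500 mod 11 = 3.

x ≡ 2500 (mod 6435).


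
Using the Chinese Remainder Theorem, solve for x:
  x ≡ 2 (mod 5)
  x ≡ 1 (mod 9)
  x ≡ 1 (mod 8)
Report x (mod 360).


Moduli 5, 9, 8 are pairwise coprime; by CRT there is a unique solution modulo M = 5 · 9 · 8 = 360.
Solve pairwise, accumulating the modulus:
  Start with x ≡ 2 (mod 5).
  Combine with x ≡ 1 (mod 9): since gcd(5, 9) = 1, we get a unique residue mod 45.
    Write x = 2 + 5·t and substitute into x ≡ 1 (mod 9): 5·t ≡ 1 − 2 = -1 (mod 9).
    Reduce coefficients mod 9: 5·t ≡ 8 (mod 9).
    The inverse of 5 mod 9 is 2 (since 5·2 = 10 = 1·9 + 1), so t ≡ 2·8 = 16 ≡ 7 (mod 9).
    Then x = 2 + 5·7 = 37, valid modulo lcm(5, 9) = 45: x ≡ 37 (mod 45).
  Combine with x ≡ 1 (mod 8): since gcd(45, 8) = 1, we get a unique residue mod 360.
    Write x = 37 + 45·t and substitute into x ≡ 1 (mod 8): 45·t ≡ 1 − 37 = -36 (mod 8).
    Reduce coefficients mod 8: 5·t ≡ 4 (mod 8).
    The inverse of 5 mod 8 is 5 (since 5·5 = 25 = 3·8 + 1), so t ≡ 5·4 = 20 ≡ 4 (mod 8).
    Then x = 37 + 45·4 = 217, valid modulo lcm(45, 8) = 360: x ≡ 217 (mod 360).
Verify: 217 mod 5 = 2 ✓, 217 mod 9 = 1 ✓, 217 mod 8 = 1 ✓.

x ≡ 217 (mod 360).


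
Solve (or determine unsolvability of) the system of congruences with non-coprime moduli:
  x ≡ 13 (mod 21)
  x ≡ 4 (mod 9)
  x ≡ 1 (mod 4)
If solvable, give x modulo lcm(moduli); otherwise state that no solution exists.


Moduli 21, 9, 4 are not pairwise coprime, so CRT works modulo lcm(m_i) when all pairwise compatibility conditions hold.
Pairwise compatibility: gcd(m_i, m_j) must divide a_i - a_j for every pair.
Merge one congruence at a time:
  Start: x ≡ 13 (mod 21).
  Combine with x ≡ 4 (mod 9): gcd(21, 9) = 3; 4 - 13 = -9, which IS divisible by 3, so compatible.
    Write x = 13 + 21·t and substitute into x ≡ 4 (mod 9): 21·t ≡ 4 − 13 = -9 (mod 9).
    Divide the congruence (and modulus) by g = 3: 7·t ≡ -3 (mod 3).
    Reduce coefficients mod 3: 1·t ≡ 0 (mod 3).
    So t ≡ 0 (mod 3).
    Then x = 13 + 21·0 = 13, valid modulo lcm(21, 9) = 63: x ≡ 13 (mod 63).
  Combine with x ≡ 1 (mod 4): gcd(63, 4) = 1; 1 - 13 = -12, which IS divisible by 1, so compatible.
    Write x = 13 + 63·t and substitute into x ≡ 1 (mod 4): 63·t ≡ 1 − 13 = -12 (mod 4).
    Reduce coefficients mod 4: 3·t ≡ 0 (mod 4).
    The inverse of 3 mod 4 is 3 (since 3·3 = 9 = 2·4 + 1), so t ≡ 3·0 = 0 ≡ 0 (mod 4).
    Then x = 13 + 63·0 = 13, valid modulo lcm(63, 4) = 252: x ≡ 13 (mod 252).
Verify: 13 mod 21 = 13, 13 mod 9 = 4, 13 mod 4 = 1.

x ≡ 13 (mod 252).


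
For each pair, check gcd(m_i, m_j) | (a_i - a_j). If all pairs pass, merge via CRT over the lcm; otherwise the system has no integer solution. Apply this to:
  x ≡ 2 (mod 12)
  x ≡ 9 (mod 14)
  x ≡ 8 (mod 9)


Moduli 12, 14, 9 are not pairwise coprime, so CRT works modulo lcm(m_i) when all pairwise compatibility conditions hold.
Pairwise compatibility: gcd(m_i, m_j) must divide a_i - a_j for every pair.
Merge one congruence at a time:
  Start: x ≡ 2 (mod 12).
  Combine with x ≡ 9 (mod 14): gcd(12, 14) = 2, and 9 - 2 = 7 is NOT divisible by 2.
    ⇒ system is inconsistent (no integer solution).

No solution (the system is inconsistent).


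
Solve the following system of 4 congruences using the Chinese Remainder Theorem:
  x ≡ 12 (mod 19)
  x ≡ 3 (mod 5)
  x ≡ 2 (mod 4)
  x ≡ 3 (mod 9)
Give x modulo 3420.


Product of moduli M = 19 · 5 · 4 · 9 = 3420.
Merge one congruence at a time:
  Start: x ≡ 12 (mod 19).
  Combine with x ≡ 3 (mod 5); new modulus lcm = 95.
    Write x = 12 + 19·t and substitute into x ≡ 3 (mod 5): 19·t ≡ 3 − 12 = -9 (mod 5).
    Reduce coefficients mod 5: 4·t ≡ 1 (mod 5).
    The inverse of 4 mod 5 is 4 (since 4·4 = 16 = 3·5 + 1), so t ≡ 4·1 = 4 ≡ 4 (mod 5).
    Then x = 12 + 19·4 = 88, valid modulo lcm(19, 5) = 95: x ≡ 88 (mod 95).
  Combine with x ≡ 2 (mod 4); new modulus lcm = 380.
    Write x = 88 + 95·t and substitute into x ≡ 2 (mod 4): 95·t ≡ 2 − 88 = -86 (mod 4).
    Reduce coefficients mod 4: 3·t ≡ 2 (mod 4).
    The inverse of 3 mod 4 is 3 (since 3·3 = 9 = 2·4 + 1), so t ≡ 3·2 = 6 ≡ 2 (mod 4).
    Then x = 88 + 95·2 = 278, valid modulo lcm(95, 4) = 380: x ≡ 278 (mod 380).
  Combine with x ≡ 3 (mod 9); new modulus lcm = 3420.
    Write x = 278 + 380·t and substitute into x ≡ 3 (mod 9): 380·t ≡ 3 − 278 = -275 (mod 9).
    Reduce coefficients mod 9: 2·t ≡ 4 (mod 9).
    The inverse of 2 mod 9 is 5 (since 2·5 = 10 = 1·9 + 1), so t ≡ 5·4 = 20 ≡ 2 (mod 9).
    Then x = 278 + 380·2 = 1038, valid modulo lcm(380, 9) = 3420: x ≡ 1038 (mod 3420).
Verify against each original: 1038 mod 19 = 12, 1038 mod 5 = 3, 1038 mod 4 = 2, 1038 mod 9 = 3.

x ≡ 1038 (mod 3420).


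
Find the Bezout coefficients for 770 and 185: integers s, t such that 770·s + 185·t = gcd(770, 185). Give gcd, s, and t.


Euclidean algorithm on (770, 185) — divide until remainder is 0:
  770 = 4 · 185 + 30
  185 = 6 · 30 + 5
  30 = 6 · 5 + 0
gcd(770, 185) = 5.
Track Bezout coefficients alongside the remainders: start with r₀ = 770 = a·1 + b·0 (s = 1, t = 0) and r₁ = 185 = a·0 + b·1 (s = 0, t = 1); each new remainder r_{k+1} = r_{k-1} − q_k·r_k inherits s_{k+1} = s_{k-1} − q_k·s_k, t_{k+1} = t_{k-1} − q_k·t_k, so r_k = a·s_k + b·t_k at every step:
  q = 4: r = 30, s = 1 − 4·0 = 1, t = 0 − 4·1 = -4  (check: 770·1 + 185·(-4) = 30)
  q = 6: r = 5, s = 0 − 6·1 = -6, t = 1 − 6·(-4) = 25  (check: 770·(-6) + 185·25 = 5)
The row with r = 5 (the gcd) gives the Bezout coefficients s = -6, t = 25.
Result: 770 · (-6) + 185 · (25) = 5.

gcd(770, 185) = 5; s = -6, t = 25 (check: 770·(-6) + 185·25 = 5).


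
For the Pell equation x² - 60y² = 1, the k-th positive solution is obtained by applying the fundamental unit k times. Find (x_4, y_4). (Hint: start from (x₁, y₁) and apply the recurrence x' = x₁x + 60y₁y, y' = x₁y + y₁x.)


Step 1: Find the fundamental solution (x₁, y₁) of x² - 60y² = 1.
  Expand √60 as a continued fraction. a₀ = ⌊√60⌋ = 7; iterate m_{k+1} = d_k·a_k − m_k, d_{k+1} = (60 − m_{k+1}²)/d_k, a_{k+1} = ⌊(a₀ + m_{k+1})/d_{k+1}⌋ (starting m₀ = 0, d₀ = 1), with convergents p_k = a_k·p_{k-1} + p_{k-2}, q_k = a_k·q_{k-1} + q_{k-2} (p₋₁ = 1, q₋₁ = 0):
  k = 0: a₀ = 7; p₀/q₀ = 7/1; p₀² − 60·q₀² = 49 − 60 = -11.
  k = 1: m = 7, d = 11, a = ⌊(7 + 7)/11⌋ = 1; p/q = (1·7 + 1)/(1·1 + 0) = 8/1; p² − 60·q² = 64 − 60 = 4.
  k = 2: m = 4, d = 4, a = ⌊(7 + 4)/4⌋ = 2; p/q = (2·8 + 7)/(2·1 + 1) = 23/3; p² − 60·q² = 529 − 540 = -11.
  k = 3: m = 4, d = 11, a = ⌊(7 + 4)/11⌋ = 1; p/q = (1·23 + 8)/(1·3 + 1) = 31/4; p² − 60·q² = 961 − 960 = 1.
  The first convergent with p² − 60·q² = 1 gives the fundamental solution (x₁, y₁) = (31, 4).
Step 2: Apply the recurrence (x_{n+1}, y_{n+1}) = (x₁x_n + 60y₁y_n, x₁y_n + y₁x_n) repeatedly.
  From (x_1, y_1) = (31, 4): x_2 = 31·31 + 60·4·4 = 1921; y_2 = 31·4 + 4·31 = 248.
  From (x_2, y_2) = (1921, 248): x_3 = 31·1921 + 60·4·248 = 119071; y_3 = 31·248 + 4·1921 = 15372.
  From (x_3, y_3) = (119071, 15372): x_4 = 31·119071 + 60·4·15372 = 7380481; y_4 = 31·15372 + 4·119071 = 952816.
Step 3: Verify x_4² - 60·y_4² = 54471499791361 - 54471499791360 = 1 (should be 1). ✓

(x_1, y_1) = (31, 4); (x_4, y_4) = (7380481, 952816).


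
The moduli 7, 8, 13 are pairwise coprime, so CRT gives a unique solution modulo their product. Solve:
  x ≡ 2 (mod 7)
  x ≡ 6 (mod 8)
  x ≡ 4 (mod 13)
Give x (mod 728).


Moduli 7, 8, 13 are pairwise coprime; by CRT there is a unique solution modulo M = 7 · 8 · 13 = 728.
Solve pairwise, accumulating the modulus:
  Start with x ≡ 2 (mod 7).
  Combine with x ≡ 6 (mod 8): since gcd(7, 8) = 1, we get a unique residue mod 56.
    Write x = 2 + 7·t and substitute into x ≡ 6 (mod 8): 7·t ≡ 6 − 2 = 4 (mod 8).
    The inverse of 7 mod 8 is 7 (since 7·7 = 49 = 6·8 + 1), so t ≡ 7·4 = 28 ≡ 4 (mod 8).
    Then x = 2 + 7·4 = 30, valid modulo lcm(7, 8) = 56: x ≡ 30 (mod 56).
  Combine with x ≡ 4 (mod 13): since gcd(56, 13) = 1, we get a unique residue mod 728.
    Write x = 30 + 56·t and substitute into x ≡ 4 (mod 13): 56·t ≡ 4 − 30 = -26 (mod 13).
    Reduce coefficients mod 13: 4·t ≡ 0 (mod 13).
    The inverse of 4 mod 13 is 10 (since 4·10 = 40 = 3·13 + 1), so t ≡ 10·0 = 0 ≡ 0 (mod 13).
    Then x = 30 + 56·0 = 30, valid modulo lcm(56, 13) = 728: x ≡ 30 (mod 728).
Verify: 30 mod 7 = 2 ✓, 30 mod 8 = 6 ✓, 30 mod 13 = 4 ✓.

x ≡ 30 (mod 728).


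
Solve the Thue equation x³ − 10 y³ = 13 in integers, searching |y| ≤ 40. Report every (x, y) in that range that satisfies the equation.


The equation is x³ - 10y³ = 13. For fixed y, x³ = 10·y³ + 13, so a solution requires the RHS to be a perfect cube.
Strategy: iterate y from -40 to 40, compute RHS = 10·y³ + 13, and check whether it is a (positive or negative) perfect cube.
Check small values of y:
  y = 0: RHS = 13 is not a perfect cube.
  y = 1: RHS = 23 is not a perfect cube.
  y = -1: RHS = 3 is not a perfect cube.
  y = 2: RHS = 93 is not a perfect cube.
  y = -2: RHS = -67 is not a perfect cube.
  y = 3: RHS = 283 is not a perfect cube.
  y = -3: RHS = -257 is not a perfect cube.
Continuing the search up to |y| = 40 finds no solutions either.
No (x, y) in the scanned range satisfies the equation.

No integer solutions with |y| ≤ 40.


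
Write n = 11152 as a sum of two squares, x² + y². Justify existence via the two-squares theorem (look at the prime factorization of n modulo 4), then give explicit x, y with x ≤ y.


Step 1: Factor n = 11152 = 2^4 · 17 · 41.
Step 2: Check the mod-4 condition on each prime factor: 2 = 2 (special); 17 ≡ 1 (mod 4), exponent 1; 41 ≡ 1 (mod 4), exponent 1.
All primes ≡ 3 (mod 4) appear to even exponent (or don't appear), so by the two-squares theorem n IS expressible as a sum of two squares.
Step 3: Build a representation. Group n = k² · m with k = 4 and m = 17 · 41 = 697 (a product of primes ≡ 1 (mod 4)); a representation of m scales to one of n via (k·x)² + (k·y)² = k²(x² + y²). Each prime p ≡ 1 (mod 4) is itself a sum of two squares; find a² by testing p − a² for a perfect square:
  17: 17 − 1² = 16 = 4² ⇒ 17 = 1² + 4².
  41: 41 − 1² = 40, 41 − 2² = 37, 41 − 3² = 32, 41 − 4² = 25 = 5² ⇒ 41 = 4² + 5².
  Combine using the Brahmagupta–Fibonacci identity (a² + b²)(c² + d²) = (ac − bd)² + (ad + bc)² = (ac + bd)² + (ad − bc)²:
  17 · 41 = 697: from (1² + 4²)(4² + 5²), take (1·4 − 4·5, 1·5 + 4·4) = (4 − 20, 5 + 16) = (-16, 21); dropping signs (only squares matter) gives (16, 21); check 16² + 21² = 256 + 441 = 697 ✓.
  Scale by k = 4: (4·16, 4·21) = (64, 84).
Step 4: Order so x ≤ y and verify: 64² + 84² = 4096 + 7056 = 11152 = n. ✓

n = 11152 = 64² + 84² (one valid representation with x ≤ y).


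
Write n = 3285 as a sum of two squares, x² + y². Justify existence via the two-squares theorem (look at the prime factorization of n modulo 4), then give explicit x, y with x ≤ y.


Step 1: Factor n = 3285 = 3^2 · 5 · 73.
Step 2: Check the mod-4 condition on each prime factor: 3 ≡ 3 (mod 4), exponent 2 (must be even); 5 ≡ 1 (mod 4), exponent 1; 73 ≡ 1 (mod 4), exponent 1.
All primes ≡ 3 (mod 4) appear to even exponent (or don't appear), so by the two-squares theorem n IS expressible as a sum of two squares.
Step 3: Build a representation. Group n = k² · m with k = 3 and m = 5 · 73 = 365 (a product of primes ≡ 1 (mod 4)); a representation of m scales to one of n via (k·x)² + (k·y)² = k²(x² + y²). Each prime p ≡ 1 (mod 4) is itself a sum of two squares; find a² by testing p − a² for a perfect square:
  5: 5 − 1² = 4 = 2² ⇒ 5 = 1² + 2².
  73: 73 − 1² = 72, 73 − 2² = 69, 73 − 3² = 64 = 8² ⇒ 73 = 3² + 8².
  Combine using the Brahmagupta–Fibonacci identity (a² + b²)(c² + d²) = (ac − bd)² + (ad + bc)² = (ac + bd)² + (ad − bc)²:
  5 · 73 = 365: from (1² + 2²)(3² + 8²), take (1·3 − 2·8, 1·8 + 2·3) = (3 − 16, 8 + 6) = (-13, 14); dropping signs (only squares matter) gives (13, 14); check 13² + 14² = 169 + 196 = 365 ✓.
  Scale by k = 3: (3·13, 3·14) = (39, 42).
Step 4: Order so x ≤ y and verify: 39² + 42² = 1521 + 1764 = 3285 = n. ✓

n = 3285 = 39² + 42² (one valid representation with x ≤ y).


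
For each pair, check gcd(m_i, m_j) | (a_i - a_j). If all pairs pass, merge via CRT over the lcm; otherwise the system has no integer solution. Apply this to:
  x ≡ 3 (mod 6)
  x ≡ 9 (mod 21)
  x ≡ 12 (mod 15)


Moduli 6, 21, 15 are not pairwise coprime, so CRT works modulo lcm(m_i) when all pairwise compatibility conditions hold.
Pairwise compatibility: gcd(m_i, m_j) must divide a_i - a_j for every pair.
Merge one congruence at a time:
  Start: x ≡ 3 (mod 6).
  Combine with x ≡ 9 (mod 21): gcd(6, 21) = 3; 9 - 3 = 6, which IS divisible by 3, so compatible.
    Write x = 3 + 6·t and substitute into x ≡ 9 (mod 21): 6·t ≡ 9 − 3 = 6 (mod 21).
    Divide the congruence (and modulus) by g = 3: 2·t ≡ 2 (mod 7).
    The inverse of 2 mod 7 is 4 (since 2·4 = 8 = 1·7 + 1), so t ≡ 4·2 = 8 ≡ 1 (mod 7).
    Then x = 3 + 6·1 = 9, valid modulo lcm(6, 21) = 42: x ≡ 9 (mod 42).
  Combine with x ≡ 12 (mod 15): gcd(42, 15) = 3; 12 - 9 = 3, which IS divisible by 3, so compatible.
    Write x = 9 + 42·t and substitute into x ≡ 12 (mod 15): 42·t ≡ 12 − 9 = 3 (mod 15).
    Divide the congruence (and modulus) by g = 3: 14·t ≡ 1 (mod 5).
    Reduce coefficients mod 5: 4·t ≡ 1 (mod 5).
    The inverse of 4 mod 5 is 4 (since 4·4 = 16 = 3·5 + 1), so t ≡ 4·1 = 4 ≡ 4 (mod 5).
    Then x = 9 + 42·4 = 177, valid modulo lcm(42, 15) = 210: x ≡ 177 (mod 210).
Verify: 177 mod 6 = 3, 177 mod 21 = 9, 177 mod 15 = 12.

x ≡ 177 (mod 210).


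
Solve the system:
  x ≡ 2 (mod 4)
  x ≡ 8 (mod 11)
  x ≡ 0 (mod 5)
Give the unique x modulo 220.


Moduli 4, 11, 5 are pairwise coprime; by CRT there is a unique solution modulo M = 4 · 11 · 5 = 220.
Solve pairwise, accumulating the modulus:
  Start with x ≡ 2 (mod 4).
  Combine with x ≡ 8 (mod 11): since gcd(4, 11) = 1, we get a unique residue mod 44.
    Write x = 2 + 4·t and substitute into x ≡ 8 (mod 11): 4·t ≡ 8 − 2 = 6 (mod 11).
    The inverse of 4 mod 11 is 3 (since 4·3 = 12 = 1·11 + 1), so t ≡ 3·6 = 18 ≡ 7 (mod 11).
    Then x = 2 + 4·7 = 30, valid modulo lcm(4, 11) = 44: x ≡ 30 (mod 44).
  Combine with x ≡ 0 (mod 5): since gcd(44, 5) = 1, we get a unique residue mod 220.
    Write x = 30 + 44·t and substitute into x ≡ 0 (mod 5): 44·t ≡ 0 − 30 = -30 (mod 5).
    Reduce coefficients mod 5: 4·t ≡ 0 (mod 5).
    The inverse of 4 mod 5 is 4 (since 4·4 = 16 = 3·5 + 1), so t ≡ 4·0 = 0 ≡ 0 (mod 5).
    Then x = 30 + 44·0 = 30, valid modulo lcm(44, 5) = 220: x ≡ 30 (mod 220).
Verify: 30 mod 4 = 2 ✓, 30 mod 11 = 8 ✓, 30 mod 5 = 0 ✓.

x ≡ 30 (mod 220).


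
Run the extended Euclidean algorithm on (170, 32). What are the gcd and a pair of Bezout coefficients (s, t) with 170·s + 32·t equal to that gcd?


Euclidean algorithm on (170, 32) — divide until remainder is 0:
  170 = 5 · 32 + 10
  32 = 3 · 10 + 2
  10 = 5 · 2 + 0
gcd(170, 32) = 2.
Track Bezout coefficients alongside the remainders: start with r₀ = 170 = a·1 + b·0 (s = 1, t = 0) and r₁ = 32 = a·0 + b·1 (s = 0, t = 1); each new remainder r_{k+1} = r_{k-1} − q_k·r_k inherits s_{k+1} = s_{k-1} − q_k·s_k, t_{k+1} = t_{k-1} − q_k·t_k, so r_k = a·s_k + b·t_k at every step:
  q = 5: r = 10, s = 1 − 5·0 = 1, t = 0 − 5·1 = -5  (check: 170·1 + 32·(-5) = 10)
  q = 3: r = 2, s = 0 − 3·1 = -3, t = 1 − 3·(-5) = 16  (check: 170·(-3) + 32·16 = 2)
The row with r = 2 (the gcd) gives the Bezout coefficients s = -3, t = 16.
Result: 170 · (-3) + 32 · (16) = 2.

gcd(170, 32) = 2; s = -3, t = 16 (check: 170·(-3) + 32·16 = 2).


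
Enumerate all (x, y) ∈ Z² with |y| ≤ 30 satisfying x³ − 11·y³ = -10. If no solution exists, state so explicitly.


The equation is x³ - 11y³ = -10. For fixed y, x³ = 11·y³ − 10, so a solution requires the RHS to be a perfect cube.
Strategy: iterate y from -30 to 30, compute RHS = 11·y³ − 10, and check whether it is a (positive or negative) perfect cube.
Check small values of y:
  y = 0: RHS = -10 is not a perfect cube.
  y = 1: RHS = 1 = (1)³ ⇒ x = 1 works.
  y = -1: RHS = -21 is not a perfect cube.
  y = 2: RHS = 78 is not a perfect cube.
  y = -2: RHS = -98 is not a perfect cube.
  y = 3: RHS = 287 is not a perfect cube.
  y = -3: RHS = -307 is not a perfect cube.
Continuing the search up to |y| = 30 finds no further solutions beyond those listed.
Collected solutions: (1, 1).

Solutions (with |y| ≤ 30): (1, 1).


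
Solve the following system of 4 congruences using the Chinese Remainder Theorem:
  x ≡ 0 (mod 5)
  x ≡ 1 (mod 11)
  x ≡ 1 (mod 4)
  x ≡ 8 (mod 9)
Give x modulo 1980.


Product of moduli M = 5 · 11 · 4 · 9 = 1980.
Merge one congruence at a time:
  Start: x ≡ 0 (mod 5).
  Combine with x ≡ 1 (mod 11); new modulus lcm = 55.
    Write x = 0 + 5·t and substitute into x ≡ 1 (mod 11): 5·t ≡ 1 − 0 = 1 (mod 11).
    The inverse of 5 mod 11 is 9 (since 5·9 = 45 = 4·11 + 1), so t ≡ 9·1 = 9 ≡ 9 (mod 11).
    Then x = 0 + 5·9 = 45, valid modulo lcm(5, 11) = 55: x ≡ 45 (mod 55).
  Combine with x ≡ 1 (mod 4); new modulus lcm = 220.
    Write x = 45 + 55·t and substitute into x ≡ 1 (mod 4): 55·t ≡ 1 − 45 = -44 (mod 4).
    Reduce coefficients mod 4: 3·t ≡ 0 (mod 4).
    The inverse of 3 mod 4 is 3 (since 3·3 = 9 = 2·4 + 1), so t ≡ 3·0 = 0 ≡ 0 (mod 4).
    Then x = 45 + 55·0 = 45, valid modulo lcm(55, 4) = 220: x ≡ 45 (mod 220).
  Combine with x ≡ 8 (mod 9); new modulus lcm = 1980.
    Write x = 45 + 220·t and substitute into x ≡ 8 (mod 9): 220·t ≡ 8 − 45 = -37 (mod 9).
    Reduce coefficients mod 9: 4·t ≡ 8 (mod 9).
    The inverse of 4 mod 9 is 7 (since 4·7 = 28 = 3·9 + 1), so t ≡ 7·8 = 56 ≡ 2 (mod 9).
    Then x = 45 + 220·2 = 485, valid modulo lcm(220, 9) = 1980: x ≡ 485 (mod 1980).
Verify against each original: 485 mod 5 = 0, 485 mod 11 = 1, 485 mod 4 = 1, 485 mod 9 = 8.

x ≡ 485 (mod 1980).


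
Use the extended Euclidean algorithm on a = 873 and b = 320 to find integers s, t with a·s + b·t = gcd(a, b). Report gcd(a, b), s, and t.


Euclidean algorithm on (873, 320) — divide until remainder is 0:
  873 = 2 · 320 + 233
  320 = 1 · 233 + 87
  233 = 2 · 87 + 59
  87 = 1 · 59 + 28
  59 = 2 · 28 + 3
  28 = 9 · 3 + 1
  3 = 3 · 1 + 0
gcd(873, 320) = 1.
Track Bezout coefficients alongside the remainders: start with r₀ = 873 = a·1 + b·0 (s = 1, t = 0) and r₁ = 320 = a·0 + b·1 (s = 0, t = 1); each new remainder r_{k+1} = r_{k-1} − q_k·r_k inherits s_{k+1} = s_{k-1} − q_k·s_k, t_{k+1} = t_{k-1} − q_k·t_k, so r_k = a·s_k + b·t_k at every step:
  q = 2: r = 233, s = 1 − 2·0 = 1, t = 0 − 2·1 = -2  (check: 873·1 + 320·(-2) = 233)
  q = 1: r = 87, s = 0 − 1·1 = -1, t = 1 − 1·(-2) = 3  (check: 873·(-1) + 320·3 = 87)
  q = 2: r = 59, s = 1 − 2·(-1) = 3, t = -2 − 2·3 = -8  (check: 873·3 + 320·(-8) = 59)
  q = 1: r = 28, s = -1 − 1·3 = -4, t = 3 − 1·(-8) = 11  (check: 873·(-4) + 320·11 = 28)
  q = 2: r = 3, s = 3 − 2·(-4) = 11, t = -8 − 2·11 = -30  (check: 873·11 + 320·(-30) = 3)
  q = 9: r = 1, s = -4 − 9·11 = -103, t = 11 − 9·(-30) = 281  (check: 873·(-103) + 320·281 = 1)
The row with r = 1 (the gcd) gives the Bezout coefficients s = -103, t = 281.
Result: 873 · (-103) + 320 · (281) = 1.

gcd(873, 320) = 1; s = -103, t = 281 (check: 873·(-103) + 320·281 = 1).


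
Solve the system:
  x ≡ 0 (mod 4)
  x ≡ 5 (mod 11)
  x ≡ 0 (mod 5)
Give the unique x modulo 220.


Moduli 4, 11, 5 are pairwise coprime; by CRT there is a unique solution modulo M = 4 · 11 · 5 = 220.
Solve pairwise, accumulating the modulus:
  Start with x ≡ 0 (mod 4).
  Combine with x ≡ 5 (mod 11): since gcd(4, 11) = 1, we get a unique residue mod 44.
    Write x = 0 + 4·t and substitute into x ≡ 5 (mod 11): 4·t ≡ 5 − 0 = 5 (mod 11).
    The inverse of 4 mod 11 is 3 (since 4·3 = 12 = 1·11 + 1), so t ≡ 3·5 = 15 ≡ 4 (mod 11).
    Then x = 0 + 4·4 = 16, valid modulo lcm(4, 11) = 44: x ≡ 16 (mod 44).
  Combine with x ≡ 0 (mod 5): since gcd(44, 5) = 1, we get a unique residue mod 220.
    Write x = 16 + 44·t and substitute into x ≡ 0 (mod 5): 44·t ≡ 0 − 16 = -16 (mod 5).
    Reduce coefficients mod 5: 4·t ≡ 4 (mod 5).
    The inverse of 4 mod 5 is 4 (since 4·4 = 16 = 3·5 + 1), so t ≡ 4·4 = 16 ≡ 1 (mod 5).
    Then x = 16 + 44·1 = 60, valid modulo lcm(44, 5) = 220: x ≡ 60 (mod 220).
Verify: 60 mod 4 = 0 ✓, 60 mod 11 = 5 ✓, 60 mod 5 = 0 ✓.

x ≡ 60 (mod 220).
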